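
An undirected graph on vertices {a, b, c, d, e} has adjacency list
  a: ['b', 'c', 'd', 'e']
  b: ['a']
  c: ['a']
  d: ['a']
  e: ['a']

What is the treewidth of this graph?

A width-1 tree decomposition is:
Bags: B1 = {a, e}  B2 = {a, d}  B3 = {a, c}  B4 = {a, b}
Tree: B1–B2, B2–B3, B2–B4
Every bag has size at most 2, so the width is 2 − 1 = 1 and tw(G) ≤ 1. Any graph with an edge has treewidth ≥ 1, and G has the edge a–e. Therefore the treewidth is 1.

1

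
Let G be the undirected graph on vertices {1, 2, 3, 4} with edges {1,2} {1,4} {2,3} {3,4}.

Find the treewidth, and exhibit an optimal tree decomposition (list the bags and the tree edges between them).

Every bag has size at most 3, so the width is 3 − 1 = 2 and tw(G) ≤ 2. Since 4–1–2–3–4 is a cycle in G, G is not acyclic. Forests are exactly the graphs of treewidth ≤ 1, so tw(G) ≥ 2. Therefore the treewidth is 2.

Treewidth 2.
One optimal decomposition is:
Bags: B1 = {1, 2, 4}  B2 = {2, 3, 4}
Tree: B1–B2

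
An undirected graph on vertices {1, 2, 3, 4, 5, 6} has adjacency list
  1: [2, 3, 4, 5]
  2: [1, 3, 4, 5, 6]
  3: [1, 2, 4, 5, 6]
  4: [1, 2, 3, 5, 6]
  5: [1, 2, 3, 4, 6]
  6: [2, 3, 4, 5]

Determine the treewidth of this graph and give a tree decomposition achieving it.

Treewidth 4.
One such decomposition:
Bags: B1 = {2, 3, 4, 5, 6}  B2 = {1, 2, 3, 4, 5}
Tree: B1–B2

Every bag has size at most 5, so the width is 5 − 1 = 4 and tw(G) ≤ 4. For the lower bound, the 5 vertices {1, 2, 3, 4, 5} are pairwise adjacent, and any tree decomposition puts a clique entirely inside one bag — forcing width ≥ 4. The upper and lower bounds meet at 4, so that is the treewidth.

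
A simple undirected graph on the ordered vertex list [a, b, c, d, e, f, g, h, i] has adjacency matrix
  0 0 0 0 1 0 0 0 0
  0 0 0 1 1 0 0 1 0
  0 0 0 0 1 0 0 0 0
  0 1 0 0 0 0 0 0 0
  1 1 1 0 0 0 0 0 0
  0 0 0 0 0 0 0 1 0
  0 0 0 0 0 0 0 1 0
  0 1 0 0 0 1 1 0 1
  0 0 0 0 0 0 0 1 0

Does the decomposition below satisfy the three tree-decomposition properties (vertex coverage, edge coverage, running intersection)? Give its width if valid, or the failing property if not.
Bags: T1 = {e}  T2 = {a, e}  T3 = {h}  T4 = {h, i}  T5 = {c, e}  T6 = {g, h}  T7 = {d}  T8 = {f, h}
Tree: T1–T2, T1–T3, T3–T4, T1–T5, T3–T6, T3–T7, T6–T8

No — vertex b appears in no bag.

A tree decomposition must satisfy three properties: every vertex lies in some bag; for every edge, both endpoints lie together in some bag; and for every vertex, the bags containing it form a connected subtree. Here vertex b appears in no bag, so the decomposition is invalid.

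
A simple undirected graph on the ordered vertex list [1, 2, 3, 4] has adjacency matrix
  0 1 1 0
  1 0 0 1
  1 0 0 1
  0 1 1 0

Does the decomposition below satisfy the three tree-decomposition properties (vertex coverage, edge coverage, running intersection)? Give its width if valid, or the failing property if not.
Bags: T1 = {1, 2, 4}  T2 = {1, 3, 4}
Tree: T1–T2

Checking the three conditions: (i) the bags cover all of {1, 2, 3, 4}; (ii) for each edge, some bag contains both endpoints; (iii) the bags containing any fixed vertex form a subtree. All hold, so the decomposition is valid with width 3 − 1 = 2.

Yes; width 2.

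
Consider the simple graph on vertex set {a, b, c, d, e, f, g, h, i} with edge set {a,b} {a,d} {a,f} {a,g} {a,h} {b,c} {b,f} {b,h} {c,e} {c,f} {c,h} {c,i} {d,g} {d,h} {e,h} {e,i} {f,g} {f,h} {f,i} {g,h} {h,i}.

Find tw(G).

3

A width-3 tree decomposition is:
Bags: B1 = {b, c, f, h}  B2 = {c, f, h, i}  B3 = {a, b, f, h}  B4 = {a, f, g, h}  B5 = {c, e, h, i}  B6 = {a, d, g, h}
Tree: B1–B2, B1–B3, B3–B4, B2–B5, B4–B6
Each bag holds 4 vertices, so the decomposition has width 3, which upper-bounds the treewidth. On the other hand G contains the 4-clique {a, d, g, h}. A clique must lie in a single bag of any decomposition, so no decomposition can have width below 3. The upper and lower bounds meet at 3, so that is the treewidth.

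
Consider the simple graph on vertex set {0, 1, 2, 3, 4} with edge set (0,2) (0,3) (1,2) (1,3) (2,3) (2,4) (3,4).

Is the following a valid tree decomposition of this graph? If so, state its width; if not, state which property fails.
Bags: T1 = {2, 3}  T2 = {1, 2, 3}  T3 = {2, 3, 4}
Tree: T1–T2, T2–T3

No — vertex 0 appears in no bag.

A tree decomposition must satisfy three properties: every vertex lies in some bag; for every edge, both endpoints lie together in some bag; and for every vertex, the bags containing it form a connected subtree. Here vertex 0 appears in no bag, so the decomposition is invalid.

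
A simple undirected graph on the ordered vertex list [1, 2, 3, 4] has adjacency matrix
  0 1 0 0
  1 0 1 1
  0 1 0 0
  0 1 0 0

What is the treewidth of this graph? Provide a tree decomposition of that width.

Treewidth 1.
Bags: B1 = {1, 2}  B2 = {2, 4}  B3 = {2, 3}
Tree: B1–B2, B1–B3

Every bag has size at most 2, so the width is 2 − 1 = 1 and tw(G) ≤ 1. Since G has at least one edge (e.g. 2–1), it is not an edgeless graph, so tw(G) ≥ 1. Hence tw(G) = 1 exactly.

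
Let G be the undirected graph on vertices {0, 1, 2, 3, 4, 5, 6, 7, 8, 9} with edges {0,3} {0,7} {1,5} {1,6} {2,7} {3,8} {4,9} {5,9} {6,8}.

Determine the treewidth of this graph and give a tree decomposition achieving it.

Treewidth 1.
Bags: B1 = {2, 7}  B2 = {0, 7}  B3 = {0, 3}  B4 = {3, 8}  B5 = {6, 8}  B6 = {1, 6}  B7 = {1, 5}  B8 = {5, 9}  B9 = {4, 9}
Tree: B1–B2, B2–B3, B3–B4, B4–B5, B5–B6, B6–B7, B7–B8, B8–B9

The largest bag has 2 vertices, giving width 1; this decomposition certifies tw(G) ≤ 1. G has an edge, so its treewidth is at least 1. Combining the bounds, tw(G) = 1.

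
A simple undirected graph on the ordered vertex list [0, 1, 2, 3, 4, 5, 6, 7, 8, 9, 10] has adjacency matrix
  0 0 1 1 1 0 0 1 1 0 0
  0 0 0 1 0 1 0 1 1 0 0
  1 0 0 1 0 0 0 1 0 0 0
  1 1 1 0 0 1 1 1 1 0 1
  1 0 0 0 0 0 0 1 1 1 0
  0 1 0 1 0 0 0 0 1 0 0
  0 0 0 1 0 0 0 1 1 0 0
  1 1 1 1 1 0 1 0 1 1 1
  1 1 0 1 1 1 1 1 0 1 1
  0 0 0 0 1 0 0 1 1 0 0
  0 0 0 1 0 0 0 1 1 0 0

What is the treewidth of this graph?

3

A width-3 tree decomposition is:
Bags: B1 = {0, 4, 7, 8}  B2 = {0, 3, 7, 8}  B3 = {1, 3, 7, 8}  B4 = {1, 3, 5, 8}  B5 = {3, 7, 8, 10}  B6 = {3, 6, 7, 8}  B7 = {0, 2, 3, 7}  B8 = {4, 7, 8, 9}
Tree: B1–B2, B2–B3, B3–B4, B2–B5, B5–B6, B2–B7, B1–B8
Each bag holds 4 vertices, so the decomposition has width 3, which upper-bounds the treewidth. For the lower bound, the 4 vertices {1, 3, 5, 8} are pairwise adjacent, and any tree decomposition puts a clique entirely inside one bag — forcing width ≥ 3. Combining the bounds, tw(G) = 3.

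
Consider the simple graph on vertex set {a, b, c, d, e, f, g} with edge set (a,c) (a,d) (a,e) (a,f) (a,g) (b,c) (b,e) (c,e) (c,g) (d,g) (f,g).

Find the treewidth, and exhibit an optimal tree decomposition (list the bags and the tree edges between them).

Each bag holds 3 vertices, so the decomposition has width 2, which upper-bounds the treewidth. Conversely, {a, d, g} is a clique of size 3, and the vertices of any clique must share a bag in every tree decomposition; so some bag has ≥ 3 vertices and tw(G) ≥ 2. The upper and lower bounds meet at 2, so that is the treewidth.

Treewidth 2.
One such decomposition:
Bags: B1 = {a, c, e}  B2 = {b, c, e}  B3 = {a, c, g}  B4 = {a, f, g}  B5 = {a, d, g}
Tree: B1–B2, B1–B3, B3–B4, B3–B5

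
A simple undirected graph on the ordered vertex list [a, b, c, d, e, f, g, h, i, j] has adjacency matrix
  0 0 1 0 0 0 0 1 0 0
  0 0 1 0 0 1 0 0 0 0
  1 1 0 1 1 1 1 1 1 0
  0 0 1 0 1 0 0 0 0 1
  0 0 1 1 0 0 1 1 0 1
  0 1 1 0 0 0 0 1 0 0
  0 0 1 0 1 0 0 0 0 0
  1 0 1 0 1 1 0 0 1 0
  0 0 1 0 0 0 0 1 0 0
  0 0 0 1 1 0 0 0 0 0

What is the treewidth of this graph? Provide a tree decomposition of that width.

Treewidth 2.
Bags: B1 = {c, e, g}  B2 = {c, d, e}  B3 = {d, e, j}  B4 = {c, e, h}  B5 = {c, f, h}  B6 = {c, h, i}  B7 = {a, c, h}  B8 = {b, c, f}
Tree: B1–B2, B2–B3, B1–B4, B4–B5, B4–B6, B5–B7, B5–B8

Each bag holds 3 vertices, so the decomposition has width 2, which upper-bounds the treewidth. For the lower bound, the 3 vertices {d, e, j} are pairwise adjacent, and any tree decomposition puts a clique entirely inside one bag — forcing width ≥ 2. Hence tw(G) = 2 exactly.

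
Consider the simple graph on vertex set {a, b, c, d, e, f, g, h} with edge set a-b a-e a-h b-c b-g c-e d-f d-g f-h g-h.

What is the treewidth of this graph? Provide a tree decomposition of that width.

Every bag has size at most 3, so the width is 3 − 1 = 2 and tw(G) ≤ 2. Since f–d–g–h–f is a cycle in G, G is not acyclic. Forests are exactly the graphs of treewidth ≤ 1, so tw(G) ≥ 2. Hence tw(G) = 2 exactly.

Treewidth 2.
One optimal decomposition is:
Bags: B1 = {d, f, h}  B2 = {d, g, h}  B3 = {a, g, h}  B4 = {a, b, g}  B5 = {a, b, e}  B6 = {b, c, e}
Tree: B1–B2, B2–B3, B3–B4, B4–B5, B5–B6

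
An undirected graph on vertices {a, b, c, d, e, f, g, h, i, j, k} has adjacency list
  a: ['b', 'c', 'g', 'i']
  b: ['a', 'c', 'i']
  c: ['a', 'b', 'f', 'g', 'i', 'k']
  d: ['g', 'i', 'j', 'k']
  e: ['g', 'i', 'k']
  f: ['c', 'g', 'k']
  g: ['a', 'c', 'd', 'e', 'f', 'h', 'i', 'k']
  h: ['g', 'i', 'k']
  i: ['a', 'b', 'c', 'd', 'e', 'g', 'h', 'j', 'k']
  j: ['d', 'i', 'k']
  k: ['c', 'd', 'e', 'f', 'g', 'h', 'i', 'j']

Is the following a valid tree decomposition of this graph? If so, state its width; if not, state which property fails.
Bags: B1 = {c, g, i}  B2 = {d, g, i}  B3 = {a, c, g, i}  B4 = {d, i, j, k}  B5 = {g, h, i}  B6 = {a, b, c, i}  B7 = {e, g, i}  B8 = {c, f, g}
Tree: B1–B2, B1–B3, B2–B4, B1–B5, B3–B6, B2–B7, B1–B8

A tree decomposition must satisfy three properties: every vertex lies in some bag; for every edge, both endpoints lie together in some bag; and for every vertex, the bags containing it form a connected subtree. Here edge (k,c) lies in no bag, so the decomposition is invalid.

No — edge (k,c) lies in no bag.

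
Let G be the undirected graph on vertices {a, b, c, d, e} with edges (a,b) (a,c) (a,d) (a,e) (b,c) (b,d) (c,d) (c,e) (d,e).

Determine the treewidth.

A width-3 tree decomposition is:
Bags: B1 = {a, b, c, d}  B2 = {a, c, d, e}
Tree: B1–B2
Every bag has size at most 4, so the width is 4 − 1 = 3 and tw(G) ≤ 3. Conversely, {a, c, d, e} is a clique of size 4, and the vertices of any clique must share a bag in every tree decomposition; so some bag has ≥ 4 vertices and tw(G) ≥ 3. The upper and lower bounds meet at 3, so that is the treewidth.

3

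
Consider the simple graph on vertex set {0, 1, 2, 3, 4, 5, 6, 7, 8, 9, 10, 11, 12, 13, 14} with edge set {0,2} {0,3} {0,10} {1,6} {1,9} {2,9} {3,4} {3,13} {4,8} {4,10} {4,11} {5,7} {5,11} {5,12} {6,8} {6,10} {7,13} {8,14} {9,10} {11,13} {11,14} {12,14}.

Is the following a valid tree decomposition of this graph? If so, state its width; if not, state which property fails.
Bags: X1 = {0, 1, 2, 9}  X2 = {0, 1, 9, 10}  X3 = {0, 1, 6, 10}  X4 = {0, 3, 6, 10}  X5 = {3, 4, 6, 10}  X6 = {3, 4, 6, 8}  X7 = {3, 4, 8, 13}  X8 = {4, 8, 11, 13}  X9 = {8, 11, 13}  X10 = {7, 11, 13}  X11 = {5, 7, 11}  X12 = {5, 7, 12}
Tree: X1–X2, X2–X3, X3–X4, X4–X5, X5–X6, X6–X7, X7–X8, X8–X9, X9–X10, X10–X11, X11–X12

A tree decomposition must satisfy three properties: every vertex lies in some bag; for every edge, both endpoints lie together in some bag; and for every vertex, the bags containing it form a connected subtree. Here vertex 14 appears in no bag, so the decomposition is invalid.

No — vertex 14 appears in no bag.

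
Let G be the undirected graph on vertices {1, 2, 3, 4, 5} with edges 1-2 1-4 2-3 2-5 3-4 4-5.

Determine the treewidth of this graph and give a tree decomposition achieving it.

The largest bag has 3 vertices, giving width 2; this decomposition certifies tw(G) ≤ 2. For the lower bound, G contains the cycle 2–5–4–3–2, so G is not a forest; only forests have treewidth ≤ 1, hence tw(G) ≥ 2. Combining the bounds, tw(G) = 2.

Treewidth 2.
One such decomposition:
Bags: B1 = {2, 4, 5}  B2 = {2, 3, 4}  B3 = {1, 2, 4}
Tree: B1–B2, B2–B3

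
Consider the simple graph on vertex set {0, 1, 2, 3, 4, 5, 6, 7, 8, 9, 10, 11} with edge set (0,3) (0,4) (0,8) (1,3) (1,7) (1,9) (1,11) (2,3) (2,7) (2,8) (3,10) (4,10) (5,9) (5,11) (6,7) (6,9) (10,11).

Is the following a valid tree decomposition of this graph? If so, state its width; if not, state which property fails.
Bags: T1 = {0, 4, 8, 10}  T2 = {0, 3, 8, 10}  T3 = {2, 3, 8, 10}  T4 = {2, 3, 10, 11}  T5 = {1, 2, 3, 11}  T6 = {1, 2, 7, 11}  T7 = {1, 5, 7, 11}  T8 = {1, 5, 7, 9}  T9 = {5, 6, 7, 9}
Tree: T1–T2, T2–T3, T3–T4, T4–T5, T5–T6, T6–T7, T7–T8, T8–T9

Every vertex of G appears in some bag (union = {0, 1, 2, 3, 4, 5, 6, 7, 8, 9, 10, 11}); every edge is covered by a bag; and for each vertex v the set of bags containing v is connected in the bag tree. The decomposition is therefore valid. The largest bag has 4 vertices, so the width is 3.

Yes; width 3.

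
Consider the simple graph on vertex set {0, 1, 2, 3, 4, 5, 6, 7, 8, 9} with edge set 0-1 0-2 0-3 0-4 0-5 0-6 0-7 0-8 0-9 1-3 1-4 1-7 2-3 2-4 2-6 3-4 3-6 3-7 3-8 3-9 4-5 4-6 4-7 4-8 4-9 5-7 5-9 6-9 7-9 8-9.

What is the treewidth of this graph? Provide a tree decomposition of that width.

Each bag holds 5 vertices, so the decomposition has width 4, which upper-bounds the treewidth. On the other hand G contains the 5-clique {0, 1, 3, 4, 7}. A clique must lie in a single bag of any decomposition, so no decomposition can have width below 4. Combining the bounds, tw(G) = 4.

Treewidth 4.
One optimal decomposition is:
Bags: B1 = {0, 3, 4, 7, 9}  B2 = {0, 1, 3, 4, 7}  B3 = {0, 3, 4, 6, 9}  B4 = {0, 3, 4, 8, 9}  B5 = {0, 2, 3, 4, 6}  B6 = {0, 4, 5, 7, 9}
Tree: B1–B2, B1–B3, B3–B4, B3–B5, B1–B6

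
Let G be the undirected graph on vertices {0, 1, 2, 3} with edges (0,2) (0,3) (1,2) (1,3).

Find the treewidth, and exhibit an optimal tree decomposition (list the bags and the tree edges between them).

Every bag has size at most 3, so the width is 3 − 1 = 2 and tw(G) ≤ 2. Since 2–0–3–1–2 is a cycle in G, G is not acyclic. Forests are exactly the graphs of treewidth ≤ 1, so tw(G) ≥ 2. The upper and lower bounds meet at 2, so that is the treewidth.

Treewidth 2.
One optimal decomposition is:
Bags: B1 = {0, 2, 3}  B2 = {1, 2, 3}
Tree: B1–B2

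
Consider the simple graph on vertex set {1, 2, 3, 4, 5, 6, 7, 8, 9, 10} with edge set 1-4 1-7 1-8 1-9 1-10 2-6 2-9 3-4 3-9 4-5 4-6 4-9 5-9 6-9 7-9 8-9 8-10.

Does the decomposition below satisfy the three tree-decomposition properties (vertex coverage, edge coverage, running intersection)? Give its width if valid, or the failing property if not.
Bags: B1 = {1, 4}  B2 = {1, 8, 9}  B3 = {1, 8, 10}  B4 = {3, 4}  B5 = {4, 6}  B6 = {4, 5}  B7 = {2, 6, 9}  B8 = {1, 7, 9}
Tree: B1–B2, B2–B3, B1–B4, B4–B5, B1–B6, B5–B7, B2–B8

No — edge (9,4) lies in no bag.

A tree decomposition must satisfy three properties: every vertex lies in some bag; for every edge, both endpoints lie together in some bag; and for every vertex, the bags containing it form a connected subtree. Here edge (9,4) lies in no bag, so the decomposition is invalid.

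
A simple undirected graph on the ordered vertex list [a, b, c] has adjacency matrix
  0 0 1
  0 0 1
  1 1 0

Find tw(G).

A width-1 tree decomposition is:
Bags: B1 = {a, c}  B2 = {b, c}
Tree: B1–B2
The largest bag has 2 vertices, giving width 1; this decomposition certifies tw(G) ≤ 1. Any graph with an edge has treewidth ≥ 1, and G has the edge c–a. Combining the bounds, tw(G) = 1.

1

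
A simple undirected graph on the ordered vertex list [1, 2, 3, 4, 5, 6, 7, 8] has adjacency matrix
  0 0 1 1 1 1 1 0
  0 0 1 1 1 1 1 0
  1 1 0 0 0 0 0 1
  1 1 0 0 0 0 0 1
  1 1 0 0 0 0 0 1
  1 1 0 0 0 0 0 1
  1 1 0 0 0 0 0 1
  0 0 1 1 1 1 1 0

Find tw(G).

3

A width-3 tree decomposition is:
Bags: B1 = {1, 2, 6, 8}  B2 = {1, 2, 4, 8}  B3 = {1, 2, 7, 8}  B4 = {1, 2, 5, 8}  B5 = {1, 2, 3, 8}
Tree: B1–B2, B2–B3, B3–B4, B4–B5
The largest bag has 4 vertices, giving width 3; this decomposition certifies tw(G) ≤ 3. For the lower bound: the 4 vertex sets {6,8}, {2,4}, {1}, {7} are disjoint, each induces a connected subgraph, and every pair is joined by at least one edge of G. Contracting each set to a single vertex therefore yields K_{4} as a minor, and since treewidth is minor-monotone, tw(G) ≥ tw(K_{4}) = 3. Hence tw(G) = 3 exactly.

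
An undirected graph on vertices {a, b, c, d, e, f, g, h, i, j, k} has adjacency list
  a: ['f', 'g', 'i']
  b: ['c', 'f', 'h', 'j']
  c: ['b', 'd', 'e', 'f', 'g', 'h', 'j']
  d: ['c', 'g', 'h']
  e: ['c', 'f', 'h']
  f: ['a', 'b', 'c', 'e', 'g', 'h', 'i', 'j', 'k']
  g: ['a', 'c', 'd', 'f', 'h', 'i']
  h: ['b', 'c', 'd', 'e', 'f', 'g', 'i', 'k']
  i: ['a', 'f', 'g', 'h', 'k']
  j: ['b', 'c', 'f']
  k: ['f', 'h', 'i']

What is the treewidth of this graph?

3

A width-3 tree decomposition is:
Bags: B1 = {c, f, g, h}  B2 = {b, c, f, h}  B3 = {f, g, h, i}  B4 = {c, d, g, h}  B5 = {c, e, f, h}  B6 = {f, h, i, k}  B7 = {b, c, f, j}  B8 = {a, f, g, i}
Tree: B1–B2, B1–B3, B1–B4, B2–B5, B3–B6, B2–B7, B3–B8
Every bag has size at most 4, so the width is 4 − 1 = 3 and tw(G) ≤ 3. For the lower bound, the 4 vertices {c, d, g, h} are pairwise adjacent, and any tree decomposition puts a clique entirely inside one bag — forcing width ≥ 3. The upper and lower bounds meet at 3, so that is the treewidth.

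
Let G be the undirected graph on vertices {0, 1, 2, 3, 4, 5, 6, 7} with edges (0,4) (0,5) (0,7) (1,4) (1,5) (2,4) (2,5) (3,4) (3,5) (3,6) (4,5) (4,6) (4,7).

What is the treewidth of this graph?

A width-2 tree decomposition is:
Bags: B1 = {0, 4, 5}  B2 = {3, 4, 5}  B3 = {2, 4, 5}  B4 = {3, 4, 6}  B5 = {1, 4, 5}  B6 = {0, 4, 7}
Tree: B1–B2, B1–B3, B2–B4, B1–B5, B1–B6
Every bag has size at most 3, so the width is 3 − 1 = 2 and tw(G) ≤ 2. On the other hand G contains the 3-clique {0, 4, 5}. A clique must lie in a single bag of any decomposition, so no decomposition can have width below 2. Combining the bounds, tw(G) = 2.

2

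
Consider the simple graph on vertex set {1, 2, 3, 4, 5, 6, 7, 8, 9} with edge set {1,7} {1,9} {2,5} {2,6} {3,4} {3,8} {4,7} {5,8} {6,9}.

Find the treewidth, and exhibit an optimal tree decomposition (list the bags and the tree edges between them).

Treewidth 2.
One optimal decomposition is:
Bags: B1 = {2, 5, 6}  B2 = {5, 6, 8}  B3 = {3, 6, 8}  B4 = {3, 4, 6}  B5 = {4, 6, 7}  B6 = {1, 6, 7}  B7 = {1, 6, 9}
Tree: B1–B2, B2–B3, B3–B4, B4–B5, B5–B6, B6–B7

The largest bag has 3 vertices, giving width 2; this decomposition certifies tw(G) ≤ 2. The edges 6–2–5–8–3–4–7–1–9–6 form a cycle, so G is not a tree and its treewidth is at least 2. Combining the bounds, tw(G) = 2.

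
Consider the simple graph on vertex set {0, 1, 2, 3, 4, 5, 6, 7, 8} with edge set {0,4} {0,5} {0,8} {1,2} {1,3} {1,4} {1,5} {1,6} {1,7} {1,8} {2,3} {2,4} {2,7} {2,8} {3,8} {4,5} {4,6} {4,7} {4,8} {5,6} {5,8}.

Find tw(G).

A width-3 tree decomposition is:
Bags: B1 = {0, 4, 5, 8}  B2 = {1, 4, 5, 8}  B3 = {1, 2, 4, 8}  B4 = {1, 4, 5, 6}  B5 = {1, 2, 4, 7}  B6 = {1, 2, 3, 8}
Tree: B1–B2, B2–B3, B2–B4, B3–B5, B3–B6
Every bag has size at most 4, so the width is 4 − 1 = 3 and tw(G) ≤ 3. Conversely, {0, 4, 5, 8} is a clique of size 4, and the vertices of any clique must share a bag in every tree decomposition; so some bag has ≥ 4 vertices and tw(G) ≥ 3. Therefore the treewidth is 3.

3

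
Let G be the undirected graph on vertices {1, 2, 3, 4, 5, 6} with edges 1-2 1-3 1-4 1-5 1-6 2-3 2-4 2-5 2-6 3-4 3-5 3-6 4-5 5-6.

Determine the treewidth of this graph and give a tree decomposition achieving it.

The largest bag has 5 vertices, giving width 4; this decomposition certifies tw(G) ≤ 4. For the lower bound, the 5 vertices {1, 2, 3, 4, 5} are pairwise adjacent, and any tree decomposition puts a clique entirely inside one bag — forcing width ≥ 4. The upper and lower bounds meet at 4, so that is the treewidth.

Treewidth 4.
One such decomposition:
Bags: B1 = {1, 2, 3, 4, 5}  B2 = {1, 2, 3, 5, 6}
Tree: B1–B2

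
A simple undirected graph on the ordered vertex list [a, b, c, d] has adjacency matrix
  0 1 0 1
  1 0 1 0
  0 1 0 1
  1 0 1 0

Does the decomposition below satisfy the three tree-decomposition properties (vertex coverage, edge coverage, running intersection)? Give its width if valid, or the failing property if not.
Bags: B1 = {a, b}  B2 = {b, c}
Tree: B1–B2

A tree decomposition must satisfy three properties: every vertex lies in some bag; for every edge, both endpoints lie together in some bag; and for every vertex, the bags containing it form a connected subtree. Here vertex d appears in no bag, so the decomposition is invalid.

No — vertex d appears in no bag.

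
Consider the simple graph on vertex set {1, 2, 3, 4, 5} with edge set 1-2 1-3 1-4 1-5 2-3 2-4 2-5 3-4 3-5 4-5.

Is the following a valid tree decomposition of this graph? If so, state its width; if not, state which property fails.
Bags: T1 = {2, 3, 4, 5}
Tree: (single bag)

A tree decomposition must satisfy three properties: every vertex lies in some bag; for every edge, both endpoints lie together in some bag; and for every vertex, the bags containing it form a connected subtree. Here vertex 1 appears in no bag, so the decomposition is invalid.

No — vertex 1 appears in no bag.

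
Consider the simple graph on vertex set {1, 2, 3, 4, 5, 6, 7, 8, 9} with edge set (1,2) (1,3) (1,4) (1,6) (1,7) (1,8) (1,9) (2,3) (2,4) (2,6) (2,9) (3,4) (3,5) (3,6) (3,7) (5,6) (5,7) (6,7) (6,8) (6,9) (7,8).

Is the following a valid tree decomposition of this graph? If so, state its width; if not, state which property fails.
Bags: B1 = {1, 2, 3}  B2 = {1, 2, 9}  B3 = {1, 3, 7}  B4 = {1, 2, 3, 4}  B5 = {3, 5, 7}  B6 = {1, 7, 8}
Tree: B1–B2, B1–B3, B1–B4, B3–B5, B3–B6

A tree decomposition must satisfy three properties: every vertex lies in some bag; for every edge, both endpoints lie together in some bag; and for every vertex, the bags containing it form a connected subtree. Here vertex 6 appears in no bag, so the decomposition is invalid.

No — vertex 6 appears in no bag.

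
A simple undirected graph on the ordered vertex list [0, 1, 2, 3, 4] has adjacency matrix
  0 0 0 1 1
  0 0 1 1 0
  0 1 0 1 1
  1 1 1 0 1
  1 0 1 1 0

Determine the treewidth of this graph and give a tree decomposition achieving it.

Treewidth 2.
One optimal decomposition is:
Bags: B1 = {0, 3, 4}  B2 = {2, 3, 4}  B3 = {1, 2, 3}
Tree: B1–B2, B2–B3

The largest bag has 3 vertices, giving width 2; this decomposition certifies tw(G) ≤ 2. For the lower bound, the 3 vertices {0, 3, 4} are pairwise adjacent, and any tree decomposition puts a clique entirely inside one bag — forcing width ≥ 2. Combining the bounds, tw(G) = 2.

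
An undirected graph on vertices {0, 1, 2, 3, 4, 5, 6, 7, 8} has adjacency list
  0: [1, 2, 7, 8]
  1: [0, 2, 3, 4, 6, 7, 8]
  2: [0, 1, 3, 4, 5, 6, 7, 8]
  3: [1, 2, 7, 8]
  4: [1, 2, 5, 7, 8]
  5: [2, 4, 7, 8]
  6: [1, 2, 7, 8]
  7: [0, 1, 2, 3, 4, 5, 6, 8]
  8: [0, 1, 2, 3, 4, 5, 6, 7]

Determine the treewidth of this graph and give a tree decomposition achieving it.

The largest bag has 5 vertices, giving width 4; this decomposition certifies tw(G) ≤ 4. On the other hand G contains the 5-clique {0, 1, 2, 7, 8}. A clique must lie in a single bag of any decomposition, so no decomposition can have width below 4. The upper and lower bounds meet at 4, so that is the treewidth.

Treewidth 4.
One such decomposition:
Bags: B1 = {0, 1, 2, 7, 8}  B2 = {1, 2, 3, 7, 8}  B3 = {1, 2, 4, 7, 8}  B4 = {1, 2, 6, 7, 8}  B5 = {2, 4, 5, 7, 8}
Tree: B1–B2, B1–B3, B2–B4, B3–B5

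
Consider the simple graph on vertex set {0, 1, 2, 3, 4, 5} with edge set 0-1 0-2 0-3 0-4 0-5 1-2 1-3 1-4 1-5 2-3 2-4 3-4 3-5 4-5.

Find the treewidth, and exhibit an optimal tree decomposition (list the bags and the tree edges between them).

Treewidth 4.
Bags: B1 = {0, 1, 3, 4, 5}  B2 = {0, 1, 2, 3, 4}
Tree: B1–B2

The largest bag has 5 vertices, giving width 4; this decomposition certifies tw(G) ≤ 4. On the other hand G contains the 5-clique {0, 1, 2, 3, 4}. A clique must lie in a single bag of any decomposition, so no decomposition can have width below 4. Combining the bounds, tw(G) = 4.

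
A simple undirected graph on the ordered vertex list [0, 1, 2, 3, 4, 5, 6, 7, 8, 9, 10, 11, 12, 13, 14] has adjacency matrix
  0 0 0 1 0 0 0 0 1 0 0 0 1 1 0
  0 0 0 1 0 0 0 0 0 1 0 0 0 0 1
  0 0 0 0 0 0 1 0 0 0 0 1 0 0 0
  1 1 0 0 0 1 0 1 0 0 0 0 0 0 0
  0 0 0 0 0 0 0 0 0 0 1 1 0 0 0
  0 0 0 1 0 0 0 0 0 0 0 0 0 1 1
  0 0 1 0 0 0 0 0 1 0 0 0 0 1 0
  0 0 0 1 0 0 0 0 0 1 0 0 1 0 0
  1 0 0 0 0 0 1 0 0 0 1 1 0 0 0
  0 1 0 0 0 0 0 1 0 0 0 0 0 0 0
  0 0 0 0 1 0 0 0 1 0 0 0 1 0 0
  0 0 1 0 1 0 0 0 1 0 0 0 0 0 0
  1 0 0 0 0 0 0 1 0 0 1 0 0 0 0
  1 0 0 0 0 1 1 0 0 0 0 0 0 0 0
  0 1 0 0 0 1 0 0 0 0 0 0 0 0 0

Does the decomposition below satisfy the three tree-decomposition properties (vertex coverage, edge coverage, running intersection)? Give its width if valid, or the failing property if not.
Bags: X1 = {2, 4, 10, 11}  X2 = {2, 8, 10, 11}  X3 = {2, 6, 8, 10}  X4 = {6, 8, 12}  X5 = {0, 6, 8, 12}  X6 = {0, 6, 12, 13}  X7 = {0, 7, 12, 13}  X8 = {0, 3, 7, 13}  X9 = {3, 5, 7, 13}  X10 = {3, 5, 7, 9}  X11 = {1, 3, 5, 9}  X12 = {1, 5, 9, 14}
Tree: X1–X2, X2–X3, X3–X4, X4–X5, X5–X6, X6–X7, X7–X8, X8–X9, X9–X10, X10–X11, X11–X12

No — edge (10,12) lies in no bag.

A tree decomposition must satisfy three properties: every vertex lies in some bag; for every edge, both endpoints lie together in some bag; and for every vertex, the bags containing it form a connected subtree. Here edge (10,12) lies in no bag, so the decomposition is invalid.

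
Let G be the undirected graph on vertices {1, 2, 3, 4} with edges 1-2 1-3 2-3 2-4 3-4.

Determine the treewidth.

A width-2 tree decomposition is:
Bags: B1 = {2, 3, 4}  B2 = {1, 2, 3}
Tree: B1–B2
The largest bag has 3 vertices, giving width 2; this decomposition certifies tw(G) ≤ 2. For the lower bound, the 3 vertices {1, 2, 3} are pairwise adjacent, and any tree decomposition puts a clique entirely inside one bag — forcing width ≥ 2. The upper and lower bounds meet at 2, so that is the treewidth.

2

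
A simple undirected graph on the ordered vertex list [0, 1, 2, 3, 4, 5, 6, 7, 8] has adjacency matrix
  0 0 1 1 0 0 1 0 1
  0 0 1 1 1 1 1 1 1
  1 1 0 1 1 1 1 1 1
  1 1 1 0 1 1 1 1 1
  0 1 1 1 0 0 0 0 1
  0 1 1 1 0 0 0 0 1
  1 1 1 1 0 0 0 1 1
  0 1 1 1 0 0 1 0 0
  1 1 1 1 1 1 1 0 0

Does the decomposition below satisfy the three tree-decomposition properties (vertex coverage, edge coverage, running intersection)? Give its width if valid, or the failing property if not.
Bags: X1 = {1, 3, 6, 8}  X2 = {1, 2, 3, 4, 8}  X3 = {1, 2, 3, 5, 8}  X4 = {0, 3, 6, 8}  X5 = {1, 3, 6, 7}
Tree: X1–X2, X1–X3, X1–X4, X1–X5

A tree decomposition must satisfy three properties: every vertex lies in some bag; for every edge, both endpoints lie together in some bag; and for every vertex, the bags containing it form a connected subtree. Here edge (2,6) lies in no bag, so the decomposition is invalid.

No — edge (2,6) lies in no bag.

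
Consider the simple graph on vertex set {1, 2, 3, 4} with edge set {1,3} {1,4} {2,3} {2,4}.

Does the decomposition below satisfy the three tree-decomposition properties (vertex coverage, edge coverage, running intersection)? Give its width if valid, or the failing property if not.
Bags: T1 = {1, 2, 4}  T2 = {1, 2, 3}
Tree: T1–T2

Every vertex of G appears in some bag (union = {1, 2, 3, 4}); every edge is covered by a bag; and for each vertex v the set of bags containing v is connected in the bag tree. The decomposition is therefore valid. The largest bag has 3 vertices, so the width is 2.

Yes; width 2.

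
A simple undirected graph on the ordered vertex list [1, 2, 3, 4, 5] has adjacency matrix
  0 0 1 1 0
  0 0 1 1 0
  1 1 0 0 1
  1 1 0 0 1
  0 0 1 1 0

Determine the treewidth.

2

A width-2 tree decomposition is:
Bags: B1 = {2, 3, 4}  B2 = {3, 4, 5}  B3 = {1, 3, 4}
Tree: B1–B2, B2–B3
The largest bag has 3 vertices, giving width 2; this decomposition certifies tw(G) ≤ 2. Since 4–2–3–5–4 is a cycle in G, G is not acyclic. Forests are exactly the graphs of treewidth ≤ 1, so tw(G) ≥ 2. The upper and lower bounds meet at 2, so that is the treewidth.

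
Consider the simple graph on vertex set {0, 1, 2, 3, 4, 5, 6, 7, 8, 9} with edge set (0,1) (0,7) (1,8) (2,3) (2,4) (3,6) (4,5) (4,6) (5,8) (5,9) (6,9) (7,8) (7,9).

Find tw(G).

A width-2 tree decomposition is:
Bags: B1 = {0, 1, 7}  B2 = {1, 7, 8}  B3 = {7, 8, 9}  B4 = {5, 8, 9}  B5 = {5, 6, 9}  B6 = {4, 5, 6}  B7 = {3, 4, 6}  B8 = {2, 3, 4}
Tree: B1–B2, B2–B3, B3–B4, B4–B5, B5–B6, B6–B7, B7–B8
Every bag has size at most 3, so the width is 3 − 1 = 2 and tw(G) ≤ 2. For the lower bound, G contains the cycle 0–1–8–7–0, so G is not a forest; only forests have treewidth ≤ 1, hence tw(G) ≥ 2. Therefore the treewidth is 2.

2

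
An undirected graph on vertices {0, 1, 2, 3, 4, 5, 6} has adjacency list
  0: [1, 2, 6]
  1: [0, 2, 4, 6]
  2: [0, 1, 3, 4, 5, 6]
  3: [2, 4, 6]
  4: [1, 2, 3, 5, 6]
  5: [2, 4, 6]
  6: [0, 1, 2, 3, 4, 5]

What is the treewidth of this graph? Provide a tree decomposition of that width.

Each bag holds 4 vertices, so the decomposition has width 3, which upper-bounds the treewidth. On the other hand G contains the 4-clique {0, 1, 2, 6}. A clique must lie in a single bag of any decomposition, so no decomposition can have width below 3. Combining the bounds, tw(G) = 3.

Treewidth 3.
Bags: B1 = {2, 3, 4, 6}  B2 = {2, 4, 5, 6}  B3 = {1, 2, 4, 6}  B4 = {0, 1, 2, 6}
Tree: B1–B2, B2–B3, B3–B4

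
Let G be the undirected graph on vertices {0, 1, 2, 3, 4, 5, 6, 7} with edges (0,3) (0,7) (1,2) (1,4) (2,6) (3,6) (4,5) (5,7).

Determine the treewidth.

2

A width-2 tree decomposition is:
Bags: B1 = {2, 3, 6}  B2 = {0, 2, 3}  B3 = {0, 2, 7}  B4 = {2, 5, 7}  B5 = {2, 4, 5}  B6 = {1, 2, 4}
Tree: B1–B2, B2–B3, B3–B4, B4–B5, B5–B6
Each bag holds 3 vertices, so the decomposition has width 2, which upper-bounds the treewidth. For the lower bound, G contains the cycle 2–6–3–0–7–5–4–1–2, so G is not a forest; only forests have treewidth ≤ 1, hence tw(G) ≥ 2. Combining the bounds, tw(G) = 2.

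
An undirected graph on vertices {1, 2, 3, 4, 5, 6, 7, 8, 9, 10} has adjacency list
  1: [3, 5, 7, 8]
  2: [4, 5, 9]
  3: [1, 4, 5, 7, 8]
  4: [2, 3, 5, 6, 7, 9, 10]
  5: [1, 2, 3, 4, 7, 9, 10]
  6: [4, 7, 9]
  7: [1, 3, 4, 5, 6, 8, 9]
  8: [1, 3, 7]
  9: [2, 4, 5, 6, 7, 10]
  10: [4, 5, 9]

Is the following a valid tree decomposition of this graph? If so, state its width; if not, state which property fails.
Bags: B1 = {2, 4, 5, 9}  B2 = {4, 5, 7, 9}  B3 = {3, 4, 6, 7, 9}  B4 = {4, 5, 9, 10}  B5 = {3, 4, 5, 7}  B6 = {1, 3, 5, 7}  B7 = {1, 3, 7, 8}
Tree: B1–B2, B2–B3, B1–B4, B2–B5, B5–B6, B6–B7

A tree decomposition must satisfy three properties: every vertex lies in some bag; for every edge, both endpoints lie together in some bag; and for every vertex, the bags containing it form a connected subtree. Here bags containing vertex 3 are not connected in the tree, so the decomposition is invalid.

No — bags containing vertex 3 are not connected in the tree.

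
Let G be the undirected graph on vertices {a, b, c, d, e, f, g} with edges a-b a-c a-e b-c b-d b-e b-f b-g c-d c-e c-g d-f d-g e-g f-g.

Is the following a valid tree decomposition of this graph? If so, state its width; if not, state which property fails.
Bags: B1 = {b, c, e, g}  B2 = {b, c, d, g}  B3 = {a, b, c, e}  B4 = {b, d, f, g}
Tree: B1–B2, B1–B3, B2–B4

Vertex coverage: the bags together contain {a, b, c, d, e, f, g}, the full vertex set. Edge coverage: each edge of G has both endpoints in at least one bag. Running intersection: for every vertex, the bags containing it form a connected subtree. All three properties hold, so this is a valid tree decomposition of width max|bag| − 1 = 3, and hence tw(G) ≤ 3.

Yes; width 3.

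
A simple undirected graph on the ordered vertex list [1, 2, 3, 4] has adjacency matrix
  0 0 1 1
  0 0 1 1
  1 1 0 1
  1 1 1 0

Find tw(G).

A width-2 tree decomposition is:
Bags: B1 = {2, 3, 4}  B2 = {1, 3, 4}
Tree: B1–B2
The largest bag has 3 vertices, giving width 2; this decomposition certifies tw(G) ≤ 2. For the lower bound, the 3 vertices {1, 3, 4} are pairwise adjacent, and any tree decomposition puts a clique entirely inside one bag — forcing width ≥ 2. Therefore the treewidth is 2.

2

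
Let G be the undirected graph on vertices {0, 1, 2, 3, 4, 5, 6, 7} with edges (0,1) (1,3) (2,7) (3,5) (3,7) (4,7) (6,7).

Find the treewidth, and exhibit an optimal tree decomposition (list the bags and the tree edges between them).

Every bag has size at most 2, so the width is 2 − 1 = 1 and tw(G) ≤ 1. Since G has at least one edge (e.g. 1–3), it is not an edgeless graph, so tw(G) ≥ 1. The upper and lower bounds meet at 1, so that is the treewidth.

Treewidth 1.
One optimal decomposition is:
Bags: B1 = {1, 3}  B2 = {3, 7}  B3 = {6, 7}  B4 = {0, 1}  B5 = {3, 5}  B6 = {2, 7}  B7 = {4, 7}
Tree: B1–B2, B2–B3, B1–B4, B2–B5, B2–B6, B3–B7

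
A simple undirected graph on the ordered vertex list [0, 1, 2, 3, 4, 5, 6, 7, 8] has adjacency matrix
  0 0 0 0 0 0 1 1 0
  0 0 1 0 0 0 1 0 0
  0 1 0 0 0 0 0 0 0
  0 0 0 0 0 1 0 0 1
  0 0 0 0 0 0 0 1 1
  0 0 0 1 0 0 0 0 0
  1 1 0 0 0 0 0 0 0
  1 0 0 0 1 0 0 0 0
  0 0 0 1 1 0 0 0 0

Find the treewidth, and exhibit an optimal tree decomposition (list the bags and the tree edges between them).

Each bag holds 2 vertices, so the decomposition has width 1, which upper-bounds the treewidth. G has an edge, so its treewidth is at least 1. The upper and lower bounds meet at 1, so that is the treewidth.

Treewidth 1.
One optimal decomposition is:
Bags: B1 = {1, 2}  B2 = {1, 6}  B3 = {0, 6}  B4 = {0, 7}  B5 = {4, 7}  B6 = {4, 8}  B7 = {3, 8}  B8 = {3, 5}
Tree: B1–B2, B2–B3, B3–B4, B4–B5, B5–B6, B6–B7, B7–B8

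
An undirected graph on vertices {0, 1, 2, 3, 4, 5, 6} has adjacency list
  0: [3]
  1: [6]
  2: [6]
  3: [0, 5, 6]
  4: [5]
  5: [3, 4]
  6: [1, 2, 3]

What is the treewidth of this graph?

1

A width-1 tree decomposition is:
Bags: B1 = {3, 6}  B2 = {3, 5}  B3 = {2, 6}  B4 = {4, 5}  B5 = {1, 6}  B6 = {0, 3}
Tree: B1–B2, B1–B3, B2–B4, B3–B5, B2–B6
Each bag holds 2 vertices, so the decomposition has width 1, which upper-bounds the treewidth. Any graph with an edge has treewidth ≥ 1, and G has the edge 6–3. Therefore the treewidth is 1.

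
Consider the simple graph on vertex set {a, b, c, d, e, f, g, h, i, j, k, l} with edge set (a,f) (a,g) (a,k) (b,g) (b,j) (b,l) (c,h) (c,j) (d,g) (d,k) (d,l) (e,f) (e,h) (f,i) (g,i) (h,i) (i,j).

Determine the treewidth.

3

A width-3 tree decomposition is:
Bags: B1 = {b, d, k, l}  B2 = {b, d, g, k}  B3 = {a, b, g, k}  B4 = {a, b, g, j}  B5 = {a, g, i, j}  B6 = {a, f, i, j}  B7 = {c, f, i, j}  B8 = {c, f, h, i}  B9 = {c, e, f, h}
Tree: B1–B2, B2–B3, B3–B4, B4–B5, B5–B6, B6–B7, B7–B8, B8–B9
Every bag has size at most 4, so the width is 4 − 1 = 3 and tw(G) ≤ 3. For the lower bound: the 4 vertex sets {d,k,l}, {b}, {g}, {a,f,i,j} are disjoint, each induces a connected subgraph, and every pair is joined by at least one edge of G. Contracting each set to a single vertex therefore yields K_{4} as a minor, and since treewidth is minor-monotone, tw(G) ≥ tw(K_{4}) = 3. Combining the bounds, tw(G) = 3.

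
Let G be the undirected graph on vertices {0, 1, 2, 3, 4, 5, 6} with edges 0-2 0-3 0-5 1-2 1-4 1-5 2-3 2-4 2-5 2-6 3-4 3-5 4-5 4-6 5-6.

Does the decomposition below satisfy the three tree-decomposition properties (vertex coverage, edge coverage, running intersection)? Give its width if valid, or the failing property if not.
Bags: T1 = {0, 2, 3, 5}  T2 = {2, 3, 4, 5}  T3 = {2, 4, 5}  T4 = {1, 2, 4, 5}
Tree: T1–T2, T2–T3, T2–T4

A tree decomposition must satisfy three properties: every vertex lies in some bag; for every edge, both endpoints lie together in some bag; and for every vertex, the bags containing it form a connected subtree. Here vertex 6 appears in no bag, so the decomposition is invalid.

No — vertex 6 appears in no bag.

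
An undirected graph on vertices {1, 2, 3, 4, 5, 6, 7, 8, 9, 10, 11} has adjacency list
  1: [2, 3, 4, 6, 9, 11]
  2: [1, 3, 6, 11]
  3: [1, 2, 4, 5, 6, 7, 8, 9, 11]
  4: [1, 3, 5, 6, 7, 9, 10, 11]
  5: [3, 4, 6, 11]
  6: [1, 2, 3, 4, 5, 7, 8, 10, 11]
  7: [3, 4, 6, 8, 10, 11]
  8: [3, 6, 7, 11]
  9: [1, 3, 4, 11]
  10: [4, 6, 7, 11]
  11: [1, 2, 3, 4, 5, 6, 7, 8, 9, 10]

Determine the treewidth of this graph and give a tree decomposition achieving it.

Treewidth 4.
One such decomposition:
Bags: B1 = {3, 6, 7, 8, 11}  B2 = {3, 4, 6, 7, 11}  B3 = {1, 3, 4, 6, 11}  B4 = {4, 6, 7, 10, 11}  B5 = {1, 3, 4, 9, 11}  B6 = {1, 2, 3, 6, 11}  B7 = {3, 4, 5, 6, 11}
Tree: B1–B2, B2–B3, B2–B4, B3–B5, B3–B6, B2–B7

Each bag holds 5 vertices, so the decomposition has width 4, which upper-bounds the treewidth. On the other hand G contains the 5-clique {4, 6, 7, 10, 11}. A clique must lie in a single bag of any decomposition, so no decomposition can have width below 4. Hence tw(G) = 4 exactly.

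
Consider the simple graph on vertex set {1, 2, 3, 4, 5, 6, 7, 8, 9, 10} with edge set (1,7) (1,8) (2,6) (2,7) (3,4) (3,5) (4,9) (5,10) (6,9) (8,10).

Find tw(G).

2

A width-2 tree decomposition is:
Bags: B1 = {1, 2, 7}  B2 = {1, 2, 8}  B3 = {2, 8, 10}  B4 = {2, 5, 10}  B5 = {2, 3, 5}  B6 = {2, 3, 4}  B7 = {2, 4, 9}  B8 = {2, 6, 9}
Tree: B1–B2, B2–B3, B3–B4, B4–B5, B5–B6, B6–B7, B7–B8
Every bag has size at most 3, so the width is 3 − 1 = 2 and tw(G) ≤ 2. Since 2–7–1–8–10–5–3–4–9–6–2 is a cycle in G, G is not acyclic. Forests are exactly the graphs of treewidth ≤ 1, so tw(G) ≥ 2. Hence tw(G) = 2 exactly.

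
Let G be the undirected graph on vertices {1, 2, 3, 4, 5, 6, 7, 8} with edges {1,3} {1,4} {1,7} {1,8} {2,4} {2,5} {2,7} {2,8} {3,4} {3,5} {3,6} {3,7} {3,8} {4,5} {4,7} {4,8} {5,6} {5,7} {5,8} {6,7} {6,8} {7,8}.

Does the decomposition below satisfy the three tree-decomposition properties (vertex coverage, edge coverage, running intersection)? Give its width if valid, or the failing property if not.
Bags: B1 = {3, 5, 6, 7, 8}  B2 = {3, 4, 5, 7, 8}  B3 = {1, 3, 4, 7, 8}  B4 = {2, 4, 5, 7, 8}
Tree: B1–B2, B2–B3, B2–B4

Checking the three conditions: (i) the bags cover all of {1, 2, 3, 4, 5, 6, 7, 8}; (ii) for each edge, some bag contains both endpoints; (iii) the bags containing any fixed vertex form a subtree. All hold, so the decomposition is valid with width 5 − 1 = 4.

Yes; width 4.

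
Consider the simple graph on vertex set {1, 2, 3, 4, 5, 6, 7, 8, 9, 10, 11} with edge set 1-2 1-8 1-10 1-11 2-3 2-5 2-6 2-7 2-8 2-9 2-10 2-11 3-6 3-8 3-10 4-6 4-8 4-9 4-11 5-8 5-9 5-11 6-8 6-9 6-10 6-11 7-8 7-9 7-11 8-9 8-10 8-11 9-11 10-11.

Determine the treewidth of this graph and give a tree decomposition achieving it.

Every bag has size at most 5, so the width is 5 − 1 = 4 and tw(G) ≤ 4. Conversely, {1, 2, 8, 10, 11} is a clique of size 5, and the vertices of any clique must share a bag in every tree decomposition; so some bag has ≥ 5 vertices and tw(G) ≥ 4. Hence tw(G) = 4 exactly.

Treewidth 4.
One optimal decomposition is:
Bags: B1 = {2, 6, 8, 9, 11}  B2 = {4, 6, 8, 9, 11}  B3 = {2, 6, 8, 10, 11}  B4 = {2, 7, 8, 9, 11}  B5 = {2, 5, 8, 9, 11}  B6 = {1, 2, 8, 10, 11}  B7 = {2, 3, 6, 8, 10}
Tree: B1–B2, B1–B3, B1–B4, B4–B5, B3–B6, B3–B7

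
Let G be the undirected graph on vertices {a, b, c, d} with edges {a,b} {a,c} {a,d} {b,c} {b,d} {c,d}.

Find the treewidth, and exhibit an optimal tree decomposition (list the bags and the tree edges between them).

With just one bag of size 4, the width is 4 − 1 = 3, so tw(G) ≤ 3. For the lower bound, the 4 vertices {a, b, c, d} are pairwise adjacent, and any tree decomposition puts a clique entirely inside one bag — forcing width ≥ 3. Therefore the treewidth is 3.

Treewidth 3.
One optimal decomposition is:
Bags: B1 = {a, b, c, d}
Tree: (single bag)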